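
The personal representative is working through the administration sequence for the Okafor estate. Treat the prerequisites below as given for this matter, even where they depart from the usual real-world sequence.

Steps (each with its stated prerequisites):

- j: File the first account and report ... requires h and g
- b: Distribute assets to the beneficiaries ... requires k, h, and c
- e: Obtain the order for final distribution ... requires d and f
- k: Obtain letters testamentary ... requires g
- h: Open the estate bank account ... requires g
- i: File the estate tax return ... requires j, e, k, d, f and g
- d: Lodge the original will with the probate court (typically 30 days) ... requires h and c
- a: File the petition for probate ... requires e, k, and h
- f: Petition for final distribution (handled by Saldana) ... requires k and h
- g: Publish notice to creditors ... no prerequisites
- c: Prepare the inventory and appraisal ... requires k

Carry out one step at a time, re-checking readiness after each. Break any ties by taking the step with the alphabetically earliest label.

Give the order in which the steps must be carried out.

g h j k c b d f e a i

g has no prerequisites → g first.
h and k are both available; h has the earlier label → h.
j now also ready, so the ready set is {j, k}; j has the earlier label → j.
k needed g, now all done → k.
Ready: c and f. c has the earlier label → c.
Now b, d and f have their prerequisites met. b has the earlier label, so b next.
Now d and f have their prerequisites met. d has the earlier label, so d next.
f needed h and k, now all done → f.
That leaves e as the only ready step → e.
Now a and i have their prerequisites met. a has the earlier label, so a next.
i needed d, e, f, g, j and k, now all done → i.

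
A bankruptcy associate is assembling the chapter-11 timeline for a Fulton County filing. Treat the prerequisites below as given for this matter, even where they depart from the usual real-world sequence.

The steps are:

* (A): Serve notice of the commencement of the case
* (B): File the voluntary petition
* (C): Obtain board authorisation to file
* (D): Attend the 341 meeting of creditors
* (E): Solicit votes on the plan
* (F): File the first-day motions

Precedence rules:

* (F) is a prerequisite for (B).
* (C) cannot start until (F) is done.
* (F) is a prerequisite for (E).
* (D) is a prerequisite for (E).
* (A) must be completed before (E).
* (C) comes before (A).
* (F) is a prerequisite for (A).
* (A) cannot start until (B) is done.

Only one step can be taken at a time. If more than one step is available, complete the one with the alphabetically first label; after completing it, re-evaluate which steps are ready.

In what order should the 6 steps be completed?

Nothing is required for (D) and (F). (D) has the earlier label → (D) first.
(F) is the only step now ready → (F).
Ready: (B) and (C). (B) has the earlier label → (B).
(C) needed (F), now all done → (C).
(A) needed (B), (C) and (F), now all done → (A).
(E) is the only step now ready → (E).

(D), (F), (B), (C), (A), (E)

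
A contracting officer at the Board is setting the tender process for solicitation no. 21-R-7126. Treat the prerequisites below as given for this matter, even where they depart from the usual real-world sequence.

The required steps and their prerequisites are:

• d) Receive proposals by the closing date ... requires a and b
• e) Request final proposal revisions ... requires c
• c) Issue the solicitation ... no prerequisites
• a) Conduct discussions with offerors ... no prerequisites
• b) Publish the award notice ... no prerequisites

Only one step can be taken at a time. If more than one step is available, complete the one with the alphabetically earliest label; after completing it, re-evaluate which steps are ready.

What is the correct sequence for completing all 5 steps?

Nothing is required for a, b and c. a has the earlier label → a first.
Now b and c have their prerequisites met. b has the earlier label, so b next.
c and d are both available; c has the earlier label → c.
Ready: d and e. d has the earlier label → d.
That leaves e as the only ready step → e.

a, b, c, d, e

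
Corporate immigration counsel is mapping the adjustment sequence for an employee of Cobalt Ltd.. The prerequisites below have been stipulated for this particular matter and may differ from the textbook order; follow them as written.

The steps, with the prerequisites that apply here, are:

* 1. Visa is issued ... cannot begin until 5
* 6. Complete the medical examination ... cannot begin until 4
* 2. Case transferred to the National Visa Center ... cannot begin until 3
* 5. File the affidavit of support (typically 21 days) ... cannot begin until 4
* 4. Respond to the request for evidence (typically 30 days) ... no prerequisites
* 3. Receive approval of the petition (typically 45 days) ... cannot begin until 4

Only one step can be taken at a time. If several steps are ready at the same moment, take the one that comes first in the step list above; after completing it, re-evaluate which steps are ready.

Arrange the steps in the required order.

4 has no prerequisites → 4 first.
Ready: 6, 5 and 3. 6 is listed earlier → 6.
Ready: 5 and 3. 5 is listed earlier → 5.
Now 1 and 3 have their prerequisites met. 1 is listed earlier, so 1 next.
Next only 3 has its prerequisites met → 3.
2 needed 3, now all done → 2.

4, 6, 5, 1, 3, 2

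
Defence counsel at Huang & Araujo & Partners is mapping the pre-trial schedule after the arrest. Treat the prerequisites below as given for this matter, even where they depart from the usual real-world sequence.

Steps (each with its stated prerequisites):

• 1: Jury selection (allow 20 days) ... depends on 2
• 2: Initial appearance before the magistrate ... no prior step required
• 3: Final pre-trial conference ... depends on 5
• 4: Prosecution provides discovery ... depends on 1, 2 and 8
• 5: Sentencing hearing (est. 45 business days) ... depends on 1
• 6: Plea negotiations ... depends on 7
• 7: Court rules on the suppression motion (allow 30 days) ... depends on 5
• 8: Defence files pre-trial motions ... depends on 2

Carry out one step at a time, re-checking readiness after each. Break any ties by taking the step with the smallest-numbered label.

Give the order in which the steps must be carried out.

2, 1, 5, 3, 7, 6, 8, 4

2 has no prerequisites → 2 first.
Ready: 1 and 8. 1 has the earlier label → 1.
5 now also ready, so the ready set is {5, 8}; 5 has the earlier label → 5.
3, 7 and 8 are all available; 3 has the earlier label → 3.
7 and 8 are both available; 7 has the earlier label → 7.
Now 6 and 8 have their prerequisites met. 6 has the earlier label, so 6 next.
8 needed 2, now all done → 8.
Next only 4 has its prerequisites met → 4.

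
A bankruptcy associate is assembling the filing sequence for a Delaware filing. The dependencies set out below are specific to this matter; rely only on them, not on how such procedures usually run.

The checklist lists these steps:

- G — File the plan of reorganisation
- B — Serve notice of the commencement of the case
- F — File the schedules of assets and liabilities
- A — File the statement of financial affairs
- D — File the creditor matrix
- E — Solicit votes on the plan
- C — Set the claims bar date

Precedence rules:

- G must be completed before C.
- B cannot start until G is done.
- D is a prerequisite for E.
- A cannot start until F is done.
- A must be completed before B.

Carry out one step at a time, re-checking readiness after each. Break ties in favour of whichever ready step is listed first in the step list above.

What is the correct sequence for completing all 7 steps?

G, F and D have no prerequisites; G is listed earlier, so G is first.
C now also ready, so the ready set is {F, D, C}; F is listed earlier → F.
A, D and C are all available; A is listed earlier → A.
Ready: B, D and C. B is listed earlier → B.
D and C are both available; D is listed earlier → D.
E and C are both available; E is listed earlier → E.
C is the only step now ready → C.

G, F, A, B, D, E, C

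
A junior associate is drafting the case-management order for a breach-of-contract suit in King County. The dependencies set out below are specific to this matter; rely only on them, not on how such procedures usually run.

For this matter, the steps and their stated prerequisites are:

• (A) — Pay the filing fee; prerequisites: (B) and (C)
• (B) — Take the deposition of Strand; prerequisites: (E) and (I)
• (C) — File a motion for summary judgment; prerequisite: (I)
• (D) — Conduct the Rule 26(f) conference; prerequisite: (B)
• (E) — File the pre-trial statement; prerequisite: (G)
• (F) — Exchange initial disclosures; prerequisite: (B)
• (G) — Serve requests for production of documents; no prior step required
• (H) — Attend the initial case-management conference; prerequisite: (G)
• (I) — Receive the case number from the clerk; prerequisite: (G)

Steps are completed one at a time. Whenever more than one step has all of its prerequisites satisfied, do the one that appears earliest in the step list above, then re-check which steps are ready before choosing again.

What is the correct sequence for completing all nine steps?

(G) → (E) → (H) → (I) → (B) → (C) → (A) → (D) → (F)

(G) is the only step with nothing outstanding, so it goes first.
(E), (H) and (I) are all available; (E) is listed earlier → (E).
(H) and (I) are both available; (H) is listed earlier → (H).
That leaves (I) as the only ready step → (I).
Ready: (B) and (C). (B) is listed earlier → (B).
(D) and (F) now also ready, so the ready set is {(C), (D), (F)}; (C) is listed earlier → (C).
Now (A), (D) and (F) have their prerequisites met. (A) is listed earlier, so (A) next.
Now (D) and (F) have their prerequisites met. (D) is listed earlier, so (D) next.
Next only (F) has its prerequisites met → (F).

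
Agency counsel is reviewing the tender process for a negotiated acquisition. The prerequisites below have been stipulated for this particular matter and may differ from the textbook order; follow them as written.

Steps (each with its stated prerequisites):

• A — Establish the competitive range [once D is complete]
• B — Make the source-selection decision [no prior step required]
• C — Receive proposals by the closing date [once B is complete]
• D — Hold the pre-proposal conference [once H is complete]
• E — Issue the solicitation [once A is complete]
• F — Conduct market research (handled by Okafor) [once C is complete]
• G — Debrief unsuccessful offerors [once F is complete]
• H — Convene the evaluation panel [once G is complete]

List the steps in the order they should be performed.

B has no prerequisites → B first.
C is the only step now ready → C.
Next only F has its prerequisites met → F.
G is the only step now ready → G.
H needed G, now all done → H.
D is the only step now ready → D.
A needed D, now all done → A.
Next only E has its prerequisites met → E.

B, C, F, G, H, D, A, E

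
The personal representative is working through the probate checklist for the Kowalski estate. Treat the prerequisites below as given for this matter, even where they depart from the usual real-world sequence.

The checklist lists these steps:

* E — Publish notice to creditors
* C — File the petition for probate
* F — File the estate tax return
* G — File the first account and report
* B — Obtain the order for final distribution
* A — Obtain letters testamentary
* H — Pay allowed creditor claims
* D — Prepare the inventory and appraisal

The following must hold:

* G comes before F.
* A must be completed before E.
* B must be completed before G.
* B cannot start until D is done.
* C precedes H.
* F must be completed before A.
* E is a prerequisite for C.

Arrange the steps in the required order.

D B G F A E C H

D is the only step with nothing outstanding, so it goes first.
B needed D, now all done → B.
G is the only step now ready → G.
That leaves F as the only ready step → F.
A needed F, now all done → A.
E is the only step now ready → E.
That leaves C as the only ready step → C.
That leaves H as the only ready step → H.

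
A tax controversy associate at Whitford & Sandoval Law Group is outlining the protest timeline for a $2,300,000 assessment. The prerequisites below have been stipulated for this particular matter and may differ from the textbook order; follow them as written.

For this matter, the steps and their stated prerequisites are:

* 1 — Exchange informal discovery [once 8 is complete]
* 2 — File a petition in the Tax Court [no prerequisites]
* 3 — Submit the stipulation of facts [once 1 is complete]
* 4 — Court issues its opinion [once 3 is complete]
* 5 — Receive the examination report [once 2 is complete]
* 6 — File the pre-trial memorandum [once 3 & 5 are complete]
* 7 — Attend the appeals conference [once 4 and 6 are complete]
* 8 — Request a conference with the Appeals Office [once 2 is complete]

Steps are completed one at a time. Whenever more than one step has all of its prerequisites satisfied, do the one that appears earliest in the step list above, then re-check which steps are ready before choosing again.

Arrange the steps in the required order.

2 → 5 → 8 → 1 → 3 → 4 → 6 → 7

Only 2 has no prerequisites, so it is first.
Now 5 and 8 have their prerequisites met. 5 is listed earlier, so 5 next.
8 is the only step now ready → 8.
That leaves 1 as the only ready step → 1.
3 is the only step now ready → 3.
Ready: 4 and 6. 4 is listed earlier → 4.
That leaves 6 as the only ready step → 6.
7 needed 4 and 6, now all done → 7.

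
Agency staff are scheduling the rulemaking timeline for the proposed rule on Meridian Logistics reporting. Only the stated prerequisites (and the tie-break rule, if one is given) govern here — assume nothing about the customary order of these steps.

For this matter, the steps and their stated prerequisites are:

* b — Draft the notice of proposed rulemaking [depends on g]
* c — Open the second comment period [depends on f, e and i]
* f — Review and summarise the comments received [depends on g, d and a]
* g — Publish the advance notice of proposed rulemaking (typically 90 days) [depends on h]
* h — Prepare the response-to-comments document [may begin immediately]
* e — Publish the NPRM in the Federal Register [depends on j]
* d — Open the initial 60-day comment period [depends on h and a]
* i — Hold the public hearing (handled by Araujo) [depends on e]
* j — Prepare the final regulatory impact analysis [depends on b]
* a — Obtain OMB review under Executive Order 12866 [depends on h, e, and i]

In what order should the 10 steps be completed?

Only h has no prerequisites, so it is first.
g needed h, now all done → g.
b is the only step now ready → b.
j is the only step now ready → j.
e needed j, now all done → e.
i needed e, now all done → i.
a is the only step now ready → a.
d needed h and a, now all done → d.
That leaves f as the only ready step → f.
That leaves c as the only ready step → c.

h g b j e i a d f c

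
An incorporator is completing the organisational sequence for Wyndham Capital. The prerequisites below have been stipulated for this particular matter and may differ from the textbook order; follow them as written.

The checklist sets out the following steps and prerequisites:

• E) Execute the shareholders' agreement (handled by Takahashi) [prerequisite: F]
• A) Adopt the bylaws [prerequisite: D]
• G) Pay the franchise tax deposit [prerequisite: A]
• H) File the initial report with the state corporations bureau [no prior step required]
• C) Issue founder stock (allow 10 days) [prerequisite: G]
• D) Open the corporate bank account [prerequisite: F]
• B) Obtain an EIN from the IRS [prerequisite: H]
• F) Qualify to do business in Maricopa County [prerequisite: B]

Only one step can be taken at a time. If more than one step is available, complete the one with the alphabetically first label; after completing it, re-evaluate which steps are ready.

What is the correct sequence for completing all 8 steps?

Only H has no prerequisites, so it is first.
That leaves B as the only ready step → B.
F needed B, now all done → F.
D and E are both available; D has the earlier label → D.
A now also ready, so the ready set is {A, E}; A has the earlier label → A.
G now also ready, so the ready set is {E, G}; E has the earlier label → E.
G needed A, now all done → G.
Next only C has its prerequisites met → C.

H, B, F, D, A, E, G, C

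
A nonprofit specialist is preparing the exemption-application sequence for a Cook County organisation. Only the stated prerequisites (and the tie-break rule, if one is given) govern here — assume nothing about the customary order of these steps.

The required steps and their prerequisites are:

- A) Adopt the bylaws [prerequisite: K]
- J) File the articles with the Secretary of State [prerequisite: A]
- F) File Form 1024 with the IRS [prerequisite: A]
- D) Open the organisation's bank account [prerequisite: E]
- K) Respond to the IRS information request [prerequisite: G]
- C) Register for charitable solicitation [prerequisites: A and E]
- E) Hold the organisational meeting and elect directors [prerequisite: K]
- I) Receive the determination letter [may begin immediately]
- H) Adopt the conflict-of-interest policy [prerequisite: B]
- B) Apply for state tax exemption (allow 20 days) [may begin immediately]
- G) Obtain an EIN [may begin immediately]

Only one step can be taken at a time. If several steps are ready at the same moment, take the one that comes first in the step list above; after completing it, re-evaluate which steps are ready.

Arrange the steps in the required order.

I → B → H → G → K → A → J → F → E → D → C

Nothing is required for I, B and G. I is listed earlier → I first.
Now B and G have their prerequisites met. B is listed earlier, so B next.
H now also ready, so the ready set is {H, G}; H is listed earlier → H.
That leaves G as the only ready step → G.
K needed G, now all done → K.
Now A and E have their prerequisites met. A is listed earlier, so A next.
J and F now also ready, so the ready set is {J, F, E}; J is listed earlier → J.
F and E are both available; F is listed earlier → F.
E needed K, now all done → E.
Ready: D and C. D is listed earlier → D.
C needed A and E, now all done → C.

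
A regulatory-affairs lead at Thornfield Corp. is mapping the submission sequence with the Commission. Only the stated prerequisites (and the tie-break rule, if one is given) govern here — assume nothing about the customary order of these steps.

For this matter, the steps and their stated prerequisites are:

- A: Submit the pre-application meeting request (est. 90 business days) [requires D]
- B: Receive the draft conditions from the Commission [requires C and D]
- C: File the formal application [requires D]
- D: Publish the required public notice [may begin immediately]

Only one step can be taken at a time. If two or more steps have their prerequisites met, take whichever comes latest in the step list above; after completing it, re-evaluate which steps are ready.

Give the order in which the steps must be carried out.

D is the only step with nothing outstanding, so it goes first.
Now C and A have their prerequisites met. C is listed later, so C next.
Ready: B and A. B is listed later → B.
A is the only step now ready → A.

D, C, B, A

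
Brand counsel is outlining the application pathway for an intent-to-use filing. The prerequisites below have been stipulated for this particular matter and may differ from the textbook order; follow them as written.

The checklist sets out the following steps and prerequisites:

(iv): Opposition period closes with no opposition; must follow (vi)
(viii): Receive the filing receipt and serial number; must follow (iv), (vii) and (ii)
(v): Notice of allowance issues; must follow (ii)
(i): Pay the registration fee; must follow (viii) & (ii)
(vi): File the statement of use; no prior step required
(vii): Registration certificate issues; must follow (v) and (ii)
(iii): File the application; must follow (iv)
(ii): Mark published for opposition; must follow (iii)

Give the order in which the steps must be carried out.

(vi) is the only step with nothing outstanding, so it goes first.
(iv) needed (vi), now all done → (iv).
(iii) needed (iv), now all done → (iii).
(ii) needed (iii), now all done → (ii).
(v) needed (ii), now all done → (v).
(vii) is the only step now ready → (vii).
(viii) needed (iv), (vii) and (ii), now all done → (viii).
(i) needed (viii) and (ii), now all done → (i).

(vi) → (iv) → (iii) → (ii) → (v) → (vii) → (viii) → (i)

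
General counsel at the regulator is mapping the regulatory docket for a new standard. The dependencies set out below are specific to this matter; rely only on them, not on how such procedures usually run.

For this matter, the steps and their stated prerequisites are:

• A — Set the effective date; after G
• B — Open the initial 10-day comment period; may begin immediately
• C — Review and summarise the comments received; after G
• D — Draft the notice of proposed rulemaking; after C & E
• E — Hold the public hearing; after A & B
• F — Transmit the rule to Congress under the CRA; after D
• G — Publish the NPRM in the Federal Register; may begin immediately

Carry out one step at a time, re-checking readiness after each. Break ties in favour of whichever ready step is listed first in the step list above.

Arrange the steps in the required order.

B G A C E D F

B and G have no prerequisites; B is listed earlier, so B is first.
That leaves G as the only ready step → G.
Ready: A and C. A is listed earlier → A.
E now also ready, so the ready set is {C, E}; C is listed earlier → C.
E needed A and B, now all done → E.
Next only D has its prerequisites met → D.
That leaves F as the only ready step → F.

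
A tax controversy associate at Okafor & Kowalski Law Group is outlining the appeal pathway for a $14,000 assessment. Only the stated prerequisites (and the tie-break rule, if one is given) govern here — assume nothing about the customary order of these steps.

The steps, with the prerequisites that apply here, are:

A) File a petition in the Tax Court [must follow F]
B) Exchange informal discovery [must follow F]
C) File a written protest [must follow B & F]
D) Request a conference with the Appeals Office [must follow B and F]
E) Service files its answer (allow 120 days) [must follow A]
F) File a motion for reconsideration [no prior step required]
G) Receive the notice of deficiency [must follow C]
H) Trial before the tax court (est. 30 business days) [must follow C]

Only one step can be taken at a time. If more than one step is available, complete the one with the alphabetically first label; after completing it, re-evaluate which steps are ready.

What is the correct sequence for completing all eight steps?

F, A, B, C, D, E, G, H

Only F has no prerequisites, so it is first.
Now A and B have their prerequisites met. A has the earlier label, so A next.
E now also ready, so the ready set is {B, E}; B has the earlier label → B.
Ready: C, D and E. C has the earlier label → C.
Ready: D, E, G and H. D has the earlier label → D.
Ready: E, G and H. E has the earlier label → E.
Now G and H have their prerequisites met. G has the earlier label, so G next.
H needed C, now all done → H.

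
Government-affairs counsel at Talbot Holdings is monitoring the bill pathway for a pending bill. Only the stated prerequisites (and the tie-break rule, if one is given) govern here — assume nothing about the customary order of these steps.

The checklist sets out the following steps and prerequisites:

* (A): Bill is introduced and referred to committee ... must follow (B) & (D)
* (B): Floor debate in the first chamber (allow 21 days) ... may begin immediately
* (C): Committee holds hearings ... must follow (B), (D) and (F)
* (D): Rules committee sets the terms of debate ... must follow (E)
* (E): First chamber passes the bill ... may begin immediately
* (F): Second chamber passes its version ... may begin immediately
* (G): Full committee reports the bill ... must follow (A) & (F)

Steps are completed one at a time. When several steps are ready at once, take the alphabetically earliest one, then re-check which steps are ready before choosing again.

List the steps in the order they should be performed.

Nothing is required for (B), (E) and (F). (B) has the earlier label → (B) first.
Ready: (E) and (F). (E) has the earlier label → (E).
Now (D) and (F) have their prerequisites met. (D) has the earlier label, so (D) next.
(A) and (F) are both available; (A) has the earlier label → (A).
Next only (F) has its prerequisites met → (F).
Ready: (C) and (G). (C) has the earlier label → (C).
Next only (G) has its prerequisites met → (G).

(B), (E), (D), (A), (F), (C), (G)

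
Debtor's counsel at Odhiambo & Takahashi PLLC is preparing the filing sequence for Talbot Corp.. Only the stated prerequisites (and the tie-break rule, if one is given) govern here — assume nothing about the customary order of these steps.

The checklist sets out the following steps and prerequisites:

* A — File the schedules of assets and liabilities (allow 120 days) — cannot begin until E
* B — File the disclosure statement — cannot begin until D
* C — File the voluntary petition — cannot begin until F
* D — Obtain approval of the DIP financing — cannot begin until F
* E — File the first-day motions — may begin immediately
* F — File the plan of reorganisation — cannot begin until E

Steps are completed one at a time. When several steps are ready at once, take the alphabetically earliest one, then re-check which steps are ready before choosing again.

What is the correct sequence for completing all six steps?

Only E has no prerequisites, so it is first.
Now A and F have their prerequisites met. A has the earlier label, so A next.
Next only F has its prerequisites met → F.
C and D are both available; C has the earlier label → C.
D needed F, now all done → D.
That leaves B as the only ready step → B.

E, A, F, C, D, B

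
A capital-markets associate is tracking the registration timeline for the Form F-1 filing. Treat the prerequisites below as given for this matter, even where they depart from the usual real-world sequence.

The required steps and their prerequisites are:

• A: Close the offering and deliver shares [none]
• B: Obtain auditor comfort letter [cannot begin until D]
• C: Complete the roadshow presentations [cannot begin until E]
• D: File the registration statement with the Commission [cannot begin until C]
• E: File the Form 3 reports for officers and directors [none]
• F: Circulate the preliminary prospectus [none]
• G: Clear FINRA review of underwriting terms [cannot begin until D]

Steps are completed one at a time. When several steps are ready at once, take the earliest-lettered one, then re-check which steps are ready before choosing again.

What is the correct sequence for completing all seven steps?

Nothing is required for A, E and F. A has the earlier label → A first.
Now E and F have their prerequisites met. E has the earlier label, so E next.
C now also ready, so the ready set is {C, F}; C has the earlier label → C.
Ready: D and F. D has the earlier label → D.
B, F and G are all available; B has the earlier label → B.
Ready: F and G. F has the earlier label → F.
Next only G has its prerequisites met → G.

A, E, C, D, B, F, G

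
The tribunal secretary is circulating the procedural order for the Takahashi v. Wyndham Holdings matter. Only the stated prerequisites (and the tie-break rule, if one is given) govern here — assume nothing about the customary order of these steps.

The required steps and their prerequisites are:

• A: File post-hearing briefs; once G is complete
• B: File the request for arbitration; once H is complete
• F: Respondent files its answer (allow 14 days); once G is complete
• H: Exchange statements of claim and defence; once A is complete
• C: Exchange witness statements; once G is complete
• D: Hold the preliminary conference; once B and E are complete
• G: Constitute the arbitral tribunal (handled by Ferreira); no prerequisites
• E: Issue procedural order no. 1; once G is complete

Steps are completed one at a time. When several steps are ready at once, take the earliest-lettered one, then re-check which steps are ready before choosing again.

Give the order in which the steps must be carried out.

G → A → C → E → F → H → B → D

Only G has no prerequisites, so it is first.
Ready: A, C, E and F. A has the earlier label → A.
H now also ready, so the ready set is {C, E, F, H}; C has the earlier label → C.
Ready: E, F and H. E has the earlier label → E.
Ready: F and H. F has the earlier label → F.
H is the only step now ready → H.
That leaves B as the only ready step → B.
D needed B and E, now all done → D.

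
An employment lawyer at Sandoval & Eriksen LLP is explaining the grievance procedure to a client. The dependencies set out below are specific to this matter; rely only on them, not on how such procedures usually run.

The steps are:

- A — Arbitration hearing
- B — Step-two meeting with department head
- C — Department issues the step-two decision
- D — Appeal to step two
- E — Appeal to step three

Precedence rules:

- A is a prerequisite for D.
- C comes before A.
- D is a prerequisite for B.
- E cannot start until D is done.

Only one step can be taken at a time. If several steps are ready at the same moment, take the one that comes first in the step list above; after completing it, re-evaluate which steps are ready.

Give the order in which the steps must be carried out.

C has no prerequisites → C first.
A needed C, now all done → A.
Next only D has its prerequisites met → D.
Ready: B and E. B is listed earlier → B.
E needed D, now all done → E.

C, A, D, B, E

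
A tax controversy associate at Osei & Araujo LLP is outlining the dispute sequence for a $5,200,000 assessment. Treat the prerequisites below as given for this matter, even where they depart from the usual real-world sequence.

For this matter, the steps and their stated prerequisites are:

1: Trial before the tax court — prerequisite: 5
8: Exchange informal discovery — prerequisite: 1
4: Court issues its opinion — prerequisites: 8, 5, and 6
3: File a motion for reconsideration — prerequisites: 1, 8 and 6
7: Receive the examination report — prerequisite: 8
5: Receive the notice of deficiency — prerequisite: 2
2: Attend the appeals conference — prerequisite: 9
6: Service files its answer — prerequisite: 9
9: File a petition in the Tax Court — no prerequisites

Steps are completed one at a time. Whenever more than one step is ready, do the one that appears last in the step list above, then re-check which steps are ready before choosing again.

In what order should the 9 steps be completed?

9 → 6 → 2 → 5 → 1 → 8 → 7 → 3 → 4

9 is the only step with nothing outstanding, so it goes first.
Ready: 6 and 2. 6 is listed later → 6.
2 is the only step now ready → 2.
5 needed 2, now all done → 5.
1 needed 5, now all done → 1.
8 needed 1, now all done → 8.
7, 3 and 4 are all available; 7 is listed later → 7.
Ready: 3 and 4. 3 is listed later → 3.
4 needed 6, 5 and 8, now all done → 4.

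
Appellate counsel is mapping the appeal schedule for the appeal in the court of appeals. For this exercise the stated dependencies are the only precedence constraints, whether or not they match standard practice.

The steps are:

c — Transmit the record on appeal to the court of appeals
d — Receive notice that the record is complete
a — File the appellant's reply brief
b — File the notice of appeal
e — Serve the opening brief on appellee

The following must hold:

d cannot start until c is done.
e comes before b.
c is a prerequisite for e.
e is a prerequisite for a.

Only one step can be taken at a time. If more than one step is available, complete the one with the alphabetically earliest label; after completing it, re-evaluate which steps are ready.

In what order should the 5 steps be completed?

c, d, e, a, b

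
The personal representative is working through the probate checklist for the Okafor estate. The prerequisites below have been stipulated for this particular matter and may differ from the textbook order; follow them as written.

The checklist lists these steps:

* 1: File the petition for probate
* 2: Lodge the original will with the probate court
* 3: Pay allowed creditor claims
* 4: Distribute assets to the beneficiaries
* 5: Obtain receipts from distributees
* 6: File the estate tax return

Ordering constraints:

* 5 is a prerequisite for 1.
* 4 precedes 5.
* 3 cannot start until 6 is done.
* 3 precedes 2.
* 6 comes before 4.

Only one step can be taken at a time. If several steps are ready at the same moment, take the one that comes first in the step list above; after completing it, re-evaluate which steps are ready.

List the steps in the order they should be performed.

6 3 2 4 5 1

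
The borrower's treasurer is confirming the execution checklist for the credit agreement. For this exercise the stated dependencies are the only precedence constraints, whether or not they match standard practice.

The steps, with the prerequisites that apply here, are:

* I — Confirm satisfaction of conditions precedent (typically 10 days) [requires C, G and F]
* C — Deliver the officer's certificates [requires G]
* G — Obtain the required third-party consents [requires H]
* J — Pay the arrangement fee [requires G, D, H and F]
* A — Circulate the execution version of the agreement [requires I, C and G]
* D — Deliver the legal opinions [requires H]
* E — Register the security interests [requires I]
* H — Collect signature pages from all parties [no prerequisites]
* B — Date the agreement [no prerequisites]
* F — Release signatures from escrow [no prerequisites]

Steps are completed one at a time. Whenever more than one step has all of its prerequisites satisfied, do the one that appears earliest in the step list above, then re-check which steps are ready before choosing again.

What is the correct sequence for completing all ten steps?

H G C D B F I J A E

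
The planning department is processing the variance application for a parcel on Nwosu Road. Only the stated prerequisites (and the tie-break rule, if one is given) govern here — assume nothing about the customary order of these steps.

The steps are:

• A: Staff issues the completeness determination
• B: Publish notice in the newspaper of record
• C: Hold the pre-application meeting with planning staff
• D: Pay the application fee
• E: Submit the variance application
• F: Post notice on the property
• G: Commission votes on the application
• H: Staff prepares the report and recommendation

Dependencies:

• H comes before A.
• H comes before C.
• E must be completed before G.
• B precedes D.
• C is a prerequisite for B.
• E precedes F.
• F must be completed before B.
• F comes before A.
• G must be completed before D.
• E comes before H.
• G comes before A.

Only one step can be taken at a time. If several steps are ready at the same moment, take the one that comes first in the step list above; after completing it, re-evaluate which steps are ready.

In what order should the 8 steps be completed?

E is the only step with nothing outstanding, so it goes first.
Now F, G and H have their prerequisites met. F is listed earlier, so F next.
G and H are both available; G is listed earlier → G.
H needed E, now all done → H.
Ready: A and C. A is listed earlier → A.
That leaves C as the only ready step → C.
B is the only step now ready → B.
D needed B and G, now all done → D.

E, F, G, H, A, C, B, D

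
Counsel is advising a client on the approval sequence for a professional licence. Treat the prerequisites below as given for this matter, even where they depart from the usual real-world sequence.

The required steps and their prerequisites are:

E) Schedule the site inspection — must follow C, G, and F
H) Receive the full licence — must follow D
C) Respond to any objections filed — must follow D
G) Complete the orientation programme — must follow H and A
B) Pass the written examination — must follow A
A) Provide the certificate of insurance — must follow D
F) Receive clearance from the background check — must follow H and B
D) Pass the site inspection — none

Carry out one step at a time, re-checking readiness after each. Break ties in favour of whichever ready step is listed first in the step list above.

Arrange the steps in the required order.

D, H, C, A, G, B, F, E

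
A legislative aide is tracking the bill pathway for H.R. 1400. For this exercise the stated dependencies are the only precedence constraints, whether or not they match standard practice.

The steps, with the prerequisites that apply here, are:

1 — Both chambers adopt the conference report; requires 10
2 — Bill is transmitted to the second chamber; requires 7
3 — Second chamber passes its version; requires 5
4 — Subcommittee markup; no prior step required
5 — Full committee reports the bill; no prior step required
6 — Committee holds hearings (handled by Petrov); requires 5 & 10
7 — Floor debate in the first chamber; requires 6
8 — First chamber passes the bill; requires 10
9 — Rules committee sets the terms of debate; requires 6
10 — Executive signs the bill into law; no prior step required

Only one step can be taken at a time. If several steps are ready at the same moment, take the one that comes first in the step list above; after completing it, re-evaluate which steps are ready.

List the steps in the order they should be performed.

Nothing is required for 4, 5 and 10. 4 is listed earlier → 4 first.
Now 5 and 10 have their prerequisites met. 5 is listed earlier, so 5 next.
Ready: 3 and 10. 3 is listed earlier → 3.
Next only 10 has its prerequisites met → 10.
1, 6 and 8 are all available; 1 is listed earlier → 1.
Now 6 and 8 have their prerequisites met. 6 is listed earlier, so 6 next.
7 and 9 now also ready, so the ready set is {7, 8, 9}; 7 is listed earlier → 7.
Ready: 2, 8 and 9. 2 is listed earlier → 2.
8 and 9 are both available; 8 is listed earlier → 8.
9 needed 6, now all done → 9.

4 5 3 10 1 6 7 2 8 9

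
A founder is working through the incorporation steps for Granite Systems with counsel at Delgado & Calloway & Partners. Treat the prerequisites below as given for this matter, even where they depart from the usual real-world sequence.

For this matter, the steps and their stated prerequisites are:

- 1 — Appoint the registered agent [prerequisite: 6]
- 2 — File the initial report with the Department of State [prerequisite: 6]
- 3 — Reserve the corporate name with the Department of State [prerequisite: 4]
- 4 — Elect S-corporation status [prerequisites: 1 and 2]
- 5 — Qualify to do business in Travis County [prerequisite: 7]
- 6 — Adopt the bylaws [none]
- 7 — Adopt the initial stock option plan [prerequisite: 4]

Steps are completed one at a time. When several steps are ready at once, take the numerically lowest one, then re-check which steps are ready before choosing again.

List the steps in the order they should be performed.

Only 6 has no prerequisites, so it is first.
1 and 2 are both available; 1 has the earlier label → 1.
Next only 2 has its prerequisites met → 2.
That leaves 4 as the only ready step → 4.
Ready: 3 and 7. 3 has the earlier label → 3.
Next only 7 has its prerequisites met → 7.
Next only 5 has its prerequisites met → 5.

6, 1, 2, 4, 3, 7, 5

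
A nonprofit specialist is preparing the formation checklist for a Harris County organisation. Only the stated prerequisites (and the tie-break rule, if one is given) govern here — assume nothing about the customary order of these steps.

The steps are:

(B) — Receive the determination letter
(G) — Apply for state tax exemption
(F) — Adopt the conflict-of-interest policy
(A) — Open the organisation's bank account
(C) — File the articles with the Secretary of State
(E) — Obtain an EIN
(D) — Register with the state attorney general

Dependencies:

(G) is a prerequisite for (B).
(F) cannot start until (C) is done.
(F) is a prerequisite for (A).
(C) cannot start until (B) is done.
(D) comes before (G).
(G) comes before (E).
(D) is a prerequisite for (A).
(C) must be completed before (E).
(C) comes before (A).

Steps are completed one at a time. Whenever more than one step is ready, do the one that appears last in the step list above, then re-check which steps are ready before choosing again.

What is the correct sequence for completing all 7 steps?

(D), (G), (B), (C), (E), (F), (A)

Only (D) has no prerequisites, so it is first.
Next only (G) has its prerequisites met → (G).
(B) needed (G), now all done → (B).
(C) needed (B), now all done → (C).
Ready: (E) and (F). (E) is listed later → (E).
(F) needed (C), now all done → (F).
(A) needed (D), (C) and (F), now all done → (A).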